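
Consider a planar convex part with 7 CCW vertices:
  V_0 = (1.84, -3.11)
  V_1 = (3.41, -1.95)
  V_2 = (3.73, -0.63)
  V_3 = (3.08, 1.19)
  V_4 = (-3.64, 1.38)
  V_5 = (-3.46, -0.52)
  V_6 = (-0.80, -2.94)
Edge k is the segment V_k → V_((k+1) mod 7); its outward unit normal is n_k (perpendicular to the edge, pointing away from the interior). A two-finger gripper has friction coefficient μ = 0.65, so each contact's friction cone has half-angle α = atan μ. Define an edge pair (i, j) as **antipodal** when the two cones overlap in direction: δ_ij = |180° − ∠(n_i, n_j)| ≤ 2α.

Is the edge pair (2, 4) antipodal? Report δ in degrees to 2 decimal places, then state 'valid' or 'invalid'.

δ = 14.24°, valid

α = atan 0.65 = 33.02°;  2α = 66.05°
edge 2: e_2 = (-0.65, +1.82);  n_2 = (+0.9417, +0.3363)
edge 4: e_4 = (+0.18, -1.90);  n_4 = (-0.9955, -0.0943)
∠(n_2, n_4) = 165.76°
δ = |180° − 165.76°| = 14.24°
14.24° ≤ 2α = 66.05°  →  valid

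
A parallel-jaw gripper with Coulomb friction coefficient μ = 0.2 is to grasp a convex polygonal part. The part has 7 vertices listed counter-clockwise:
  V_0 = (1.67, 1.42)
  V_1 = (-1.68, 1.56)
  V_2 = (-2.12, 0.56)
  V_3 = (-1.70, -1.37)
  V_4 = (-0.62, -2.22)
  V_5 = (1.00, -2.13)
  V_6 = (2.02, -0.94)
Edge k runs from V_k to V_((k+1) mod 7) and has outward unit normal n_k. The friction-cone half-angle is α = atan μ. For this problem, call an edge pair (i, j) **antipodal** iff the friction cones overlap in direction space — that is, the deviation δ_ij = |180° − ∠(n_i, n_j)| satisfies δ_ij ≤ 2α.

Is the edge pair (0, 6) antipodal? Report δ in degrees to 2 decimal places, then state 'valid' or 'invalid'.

α = atan 0.2 = 11.31°;  2α = 22.62°
edge 0: e_0 = (-3.35, +0.14);  n_0 = (+0.0418, +0.9991)
edge 6: e_6 = (-0.35, +2.36);  n_6 = (+0.9892, +0.1467)
∠(n_0, n_6) = 79.17°
δ = |180° − 79.17°| = 100.83°
100.83° > 2α = 22.62°  →  invalid

δ = 100.83°, invalid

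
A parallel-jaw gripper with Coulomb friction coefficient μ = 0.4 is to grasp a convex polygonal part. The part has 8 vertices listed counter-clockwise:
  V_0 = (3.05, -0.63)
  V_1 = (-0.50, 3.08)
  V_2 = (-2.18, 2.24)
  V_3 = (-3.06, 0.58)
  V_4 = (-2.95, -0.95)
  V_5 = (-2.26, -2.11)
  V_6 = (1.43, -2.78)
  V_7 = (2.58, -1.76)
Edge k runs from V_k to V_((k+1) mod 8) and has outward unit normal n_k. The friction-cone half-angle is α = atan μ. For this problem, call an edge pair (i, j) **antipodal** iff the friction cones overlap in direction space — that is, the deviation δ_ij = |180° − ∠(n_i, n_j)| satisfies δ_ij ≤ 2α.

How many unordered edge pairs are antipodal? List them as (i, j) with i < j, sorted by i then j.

count = 9; pairs: (0,3), (0,4), (0,5), (1,5), (1,6), (1,7), (2,6), (2,7), (3,7)

α = atan 0.4 = 21.80°;  2α = 43.60°
n_0 = (+0.7225, +0.6914)
n_1 = (-0.4472, +0.8944)
n_2 = (-0.8835, +0.4684)
n_3 = (-0.9974, -0.0717)
n_4 = (-0.8594, -0.5112)
n_5 = (-0.1787, -0.9839)
n_6 = (+0.6636, -0.7481)
n_7 = (+0.9233, -0.3840)
  (0,1): δ = 107.17°  ·
  (0,2): δ = 71.67°  ·
  (0,3): δ = 39.63°  ✓
  (0,4): δ = 12.99°  ✓
  (0,5): δ = 35.97°  ✓
  (0,6): δ = 87.83°  ·
  (0,7): δ = 113.68°  ·
  (1,2): δ = 144.49°  ·
  (1,3): δ = 112.45°  ·
  (1,4): δ = 85.82°  ·
  (1,5): δ = 36.86°  ✓
  (1,6): δ = 15.01°  ✓
  (1,7): δ = 40.85°  ✓
  (2,3): δ = 147.96°  ·
  (2,4): δ = 121.33°  ·
  (2,5): δ = 72.36°  ·
  (2,6): δ = 20.50°  ✓
  (2,7): δ = 5.35°  ✓
  (3,4): δ = 153.37°  ·
  (3,5): δ = 104.40°  ·
  (3,6): δ = 52.54°  ·
  (3,7): δ = 26.70°  ✓
  (4,5): δ = 131.04°  ·
  (4,6): δ = 79.17°  ·
  (4,7): δ = 53.33°  ·
  (5,6): δ = 128.14°  ·
  (5,7): δ = 102.29°  ·
  (6,7): δ = 154.16°  ·
antipodal pairs: 9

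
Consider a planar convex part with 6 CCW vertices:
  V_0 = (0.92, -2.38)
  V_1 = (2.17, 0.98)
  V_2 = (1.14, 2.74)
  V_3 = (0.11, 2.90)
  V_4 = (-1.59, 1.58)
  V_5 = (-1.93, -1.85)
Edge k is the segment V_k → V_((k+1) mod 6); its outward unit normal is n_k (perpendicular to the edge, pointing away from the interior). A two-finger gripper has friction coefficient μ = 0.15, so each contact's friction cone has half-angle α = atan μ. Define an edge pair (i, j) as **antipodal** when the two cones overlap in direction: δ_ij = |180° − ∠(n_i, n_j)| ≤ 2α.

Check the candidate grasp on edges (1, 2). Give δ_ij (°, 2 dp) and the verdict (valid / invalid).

α = atan 0.15 = 8.53°;  2α = 17.06°
edge 1: e_1 = (-1.03, +1.76);  n_1 = (+0.8631, +0.5051)
edge 2: e_2 = (-1.03, +0.16);  n_2 = (+0.1535, +0.9881)
∠(n_1, n_2) = 50.83°
δ = |180° − 50.83°| = 129.17°
129.17° > 2α = 17.06°  →  invalid

δ = 129.17°, invalid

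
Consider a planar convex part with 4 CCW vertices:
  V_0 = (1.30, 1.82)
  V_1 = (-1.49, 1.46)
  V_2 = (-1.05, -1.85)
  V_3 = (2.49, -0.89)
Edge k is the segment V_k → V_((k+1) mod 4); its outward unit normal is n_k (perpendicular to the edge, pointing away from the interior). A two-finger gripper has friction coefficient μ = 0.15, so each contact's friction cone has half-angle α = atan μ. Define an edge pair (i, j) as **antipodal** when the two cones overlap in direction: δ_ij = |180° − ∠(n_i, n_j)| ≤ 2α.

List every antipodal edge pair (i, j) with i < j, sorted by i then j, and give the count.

count = 2; pairs: (0,2), (1,3)

α = atan 0.15 = 8.53°;  2α = 17.06°
n_0 = (-0.1280, +0.9918)
n_1 = (-0.9913, -0.1318)
n_2 = (+0.2617, -0.9651)
n_3 = (+0.9156, +0.4021)
  (0,1): δ = 89.78°  ·
  (0,2): δ = 7.82°  ✓
  (0,3): δ = 106.35°  ·
  (1,2): δ = 82.40°  ·
  (1,3): δ = 16.14°  ✓
  (2,3): δ = 81.47°  ·
antipodal pairs: 2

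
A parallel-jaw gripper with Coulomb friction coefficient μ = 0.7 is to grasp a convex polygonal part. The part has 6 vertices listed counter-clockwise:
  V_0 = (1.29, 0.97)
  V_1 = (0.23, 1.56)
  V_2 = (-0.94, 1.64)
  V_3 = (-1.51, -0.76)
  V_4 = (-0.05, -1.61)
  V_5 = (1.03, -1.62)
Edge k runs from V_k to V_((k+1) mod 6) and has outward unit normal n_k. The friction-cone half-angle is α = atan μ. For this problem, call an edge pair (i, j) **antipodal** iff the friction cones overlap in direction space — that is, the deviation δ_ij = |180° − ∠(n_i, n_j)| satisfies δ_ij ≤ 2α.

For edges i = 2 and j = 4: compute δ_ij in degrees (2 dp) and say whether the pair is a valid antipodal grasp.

δ = 77.17°, invalid

α = atan 0.7 = 34.99°;  2α = 69.98°
edge 2: e_2 = (-0.57, -2.40);  n_2 = (-0.9729, +0.2311)
edge 4: e_4 = (+1.08, -0.01);  n_4 = (-0.0093, -1.0000)
∠(n_2, n_4) = 102.83°
δ = |180° − 102.83°| = 77.17°
77.17° > 2α = 69.98°  →  invalid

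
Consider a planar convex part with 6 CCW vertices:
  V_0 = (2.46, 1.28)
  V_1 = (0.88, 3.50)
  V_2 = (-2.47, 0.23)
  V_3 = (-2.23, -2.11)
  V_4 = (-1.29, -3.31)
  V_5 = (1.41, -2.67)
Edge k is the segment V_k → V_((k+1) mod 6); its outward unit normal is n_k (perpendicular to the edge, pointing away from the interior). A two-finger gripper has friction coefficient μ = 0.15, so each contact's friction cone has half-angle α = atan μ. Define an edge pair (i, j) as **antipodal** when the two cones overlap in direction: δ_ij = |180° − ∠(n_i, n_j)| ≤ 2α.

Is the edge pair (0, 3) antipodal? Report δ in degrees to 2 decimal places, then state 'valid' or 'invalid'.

δ = 2.63°, valid

α = atan 0.15 = 8.53°;  2α = 17.06°
edge 0: e_0 = (-1.58, +2.22);  n_0 = (+0.8147, +0.5798)
edge 3: e_3 = (+0.94, -1.20);  n_3 = (-0.7872, -0.6167)
∠(n_0, n_3) = 177.37°
δ = |180° − 177.37°| = 2.63°
2.63° ≤ 2α = 17.06°  →  valid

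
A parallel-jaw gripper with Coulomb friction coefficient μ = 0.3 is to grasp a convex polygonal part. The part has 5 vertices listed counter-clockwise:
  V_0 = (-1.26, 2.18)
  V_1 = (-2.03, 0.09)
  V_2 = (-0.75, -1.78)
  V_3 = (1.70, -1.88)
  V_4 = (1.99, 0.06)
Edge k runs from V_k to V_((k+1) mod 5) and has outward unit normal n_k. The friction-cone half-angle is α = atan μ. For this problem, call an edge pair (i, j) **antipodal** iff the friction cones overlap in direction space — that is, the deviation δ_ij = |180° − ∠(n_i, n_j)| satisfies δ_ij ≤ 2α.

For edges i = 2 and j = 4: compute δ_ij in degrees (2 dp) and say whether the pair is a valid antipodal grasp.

δ = 30.78°, valid

α = atan 0.3 = 16.70°;  2α = 33.40°
edge 2: e_2 = (+2.45, -0.10);  n_2 = (-0.0408, -0.9992)
edge 4: e_4 = (-3.25, +2.12);  n_4 = (+0.5463, +0.8376)
∠(n_2, n_4) = 149.22°
δ = |180° − 149.22°| = 30.78°
30.78° ≤ 2α = 33.40°  →  valid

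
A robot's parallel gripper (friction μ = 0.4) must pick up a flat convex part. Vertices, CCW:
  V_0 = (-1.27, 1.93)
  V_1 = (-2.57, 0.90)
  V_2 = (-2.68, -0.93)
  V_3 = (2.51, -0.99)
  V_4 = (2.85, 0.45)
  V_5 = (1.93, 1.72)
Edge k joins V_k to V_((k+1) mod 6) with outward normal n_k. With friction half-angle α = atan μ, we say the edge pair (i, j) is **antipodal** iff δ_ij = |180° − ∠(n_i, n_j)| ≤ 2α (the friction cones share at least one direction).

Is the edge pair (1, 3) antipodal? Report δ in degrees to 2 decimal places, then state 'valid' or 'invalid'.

α = atan 0.4 = 21.80°;  2α = 43.60°
edge 1: e_1 = (-0.11, -1.83);  n_1 = (-0.9982, +0.0600)
edge 3: e_3 = (+0.34, +1.44);  n_3 = (+0.9732, -0.2298)
∠(n_1, n_3) = 170.16°
δ = |180° − 170.16°| = 9.84°
9.84° ≤ 2α = 43.60°  →  valid

δ = 9.84°, valid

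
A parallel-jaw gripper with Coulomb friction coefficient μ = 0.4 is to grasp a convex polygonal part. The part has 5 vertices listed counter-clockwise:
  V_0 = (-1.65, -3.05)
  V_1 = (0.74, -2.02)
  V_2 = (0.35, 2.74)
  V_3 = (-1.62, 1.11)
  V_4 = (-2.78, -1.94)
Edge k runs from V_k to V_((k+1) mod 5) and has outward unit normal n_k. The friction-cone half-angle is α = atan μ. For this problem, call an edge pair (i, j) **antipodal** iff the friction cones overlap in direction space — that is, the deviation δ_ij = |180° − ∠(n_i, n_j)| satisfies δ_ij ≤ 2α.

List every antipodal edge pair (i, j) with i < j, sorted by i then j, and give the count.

α = atan 0.4 = 21.80°;  2α = 43.60°
n_0 = (+0.3958, -0.9183)
n_1 = (+0.9967, +0.0817)
n_2 = (-0.6375, +0.7705)
n_3 = (-0.9347, +0.3555)
n_4 = (-0.7008, -0.7134)
  (0,1): δ = 108.63°  ·
  (0,2): δ = 16.29°  ✓
  (0,3): δ = 45.86°  ·
  (0,4): δ = 112.20°  ·
  (1,2): δ = 55.08°  ·
  (1,3): δ = 25.51°  ✓
  (1,4): δ = 40.83°  ✓
  (2,3): δ = 150.43°  ·
  (2,4): δ = 84.09°  ·
  (3,4): δ = 113.67°  ·
antipodal pairs: 3

count = 3; pairs: (0,2), (1,3), (1,4)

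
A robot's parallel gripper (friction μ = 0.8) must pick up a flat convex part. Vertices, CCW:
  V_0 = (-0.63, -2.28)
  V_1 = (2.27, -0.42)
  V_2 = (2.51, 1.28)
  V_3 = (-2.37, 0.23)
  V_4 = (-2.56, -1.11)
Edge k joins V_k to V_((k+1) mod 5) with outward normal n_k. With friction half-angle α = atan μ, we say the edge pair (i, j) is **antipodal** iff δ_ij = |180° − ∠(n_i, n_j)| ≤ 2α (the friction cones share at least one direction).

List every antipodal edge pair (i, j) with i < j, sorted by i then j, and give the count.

count = 6; pairs: (0,2), (0,3), (1,2), (1,3), (1,4), (2,4)

α = atan 0.8 = 38.66°;  2α = 77.32°
n_0 = (+0.5399, -0.8417)
n_1 = (+0.9902, -0.1398)
n_2 = (-0.2103, +0.9776)
n_3 = (-0.9901, +0.1404)
n_4 = (-0.5184, -0.8551)
  (0,1): δ = 130.71°  ·
  (0,2): δ = 20.53°  ✓
  (0,3): δ = 49.25°  ✓
  (0,4): δ = 116.10°  ·
  (1,2): δ = 69.82°  ✓
  (1,3): δ = 0.03°  ✓
  (1,4): δ = 66.81°  ✓
  (2,3): δ = 110.21°  ·
  (2,4): δ = 43.37°  ✓
  (3,4): δ = 113.15°  ·
antipodal pairs: 6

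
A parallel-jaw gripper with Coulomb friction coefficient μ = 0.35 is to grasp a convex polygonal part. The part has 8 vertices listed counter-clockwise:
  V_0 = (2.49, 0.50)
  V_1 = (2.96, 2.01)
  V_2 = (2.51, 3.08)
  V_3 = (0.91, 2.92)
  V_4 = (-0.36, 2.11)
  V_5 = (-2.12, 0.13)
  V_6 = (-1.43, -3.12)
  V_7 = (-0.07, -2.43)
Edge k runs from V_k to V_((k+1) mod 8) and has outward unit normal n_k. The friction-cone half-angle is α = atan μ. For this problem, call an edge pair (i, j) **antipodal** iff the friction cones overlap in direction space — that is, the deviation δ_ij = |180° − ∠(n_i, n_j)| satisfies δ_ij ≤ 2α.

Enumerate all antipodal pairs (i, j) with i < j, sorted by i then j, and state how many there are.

count = 8; pairs: (0,4), (0,5), (1,5), (2,6), (3,6), (3,7), (4,6), (4,7)

α = atan 0.35 = 19.29°;  2α = 38.58°
n_0 = (+0.9548, -0.2972)
n_1 = (+0.9218, +0.3877)
n_2 = (-0.0995, +0.9950)
n_3 = (-0.5377, +0.8431)
n_4 = (-0.7474, +0.6644)
n_5 = (-0.9782, -0.2077)
n_6 = (+0.4525, -0.8918)
n_7 = (+0.7531, -0.6580)
  (0,1): δ = 139.90°  ·
  (0,2): δ = 67.00°  ·
  (0,3): δ = 40.18°  ·
  (0,4): δ = 24.34°  ✓
  (0,5): δ = 29.28°  ✓
  (0,6): δ = 134.19°  ·
  (0,7): δ = 156.14°  ·
  (1,2): δ = 107.10°  ·
  (1,3): δ = 80.28°  ·
  (1,4): δ = 64.44°  ·
  (1,5): δ = 10.82°  ✓
  (1,6): δ = 94.09°  ·
  (1,7): δ = 116.05°  ·
  (2,3): δ = 153.18°  ·
  (2,4): δ = 137.34°  ·
  (2,5): δ = 83.72°  ·
  (2,6): δ = 21.19°  ✓
  (2,7): δ = 43.15°  ·
  (3,4): δ = 164.16°  ·
  (3,5): δ = 110.54°  ·
  (3,6): δ = 5.63°  ✓
  (3,7): δ = 16.33°  ✓
  (4,5): δ = 126.38°  ·
  (4,6): δ = 21.47°  ✓
  (4,7): δ = 0.49°  ✓
  (5,6): δ = 75.09°  ·
  (5,7): δ = 53.13°  ·
  (6,7): δ = 158.05°  ·
antipodal pairs: 8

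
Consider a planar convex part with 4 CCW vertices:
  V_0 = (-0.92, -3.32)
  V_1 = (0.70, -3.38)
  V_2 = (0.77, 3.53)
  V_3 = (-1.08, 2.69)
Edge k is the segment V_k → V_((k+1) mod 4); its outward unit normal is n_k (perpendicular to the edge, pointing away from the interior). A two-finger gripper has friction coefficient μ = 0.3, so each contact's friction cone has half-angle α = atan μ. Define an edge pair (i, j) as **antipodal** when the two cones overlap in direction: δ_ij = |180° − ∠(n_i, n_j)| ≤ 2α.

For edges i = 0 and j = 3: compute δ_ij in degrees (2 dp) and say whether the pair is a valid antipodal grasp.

α = atan 0.3 = 16.70°;  2α = 33.40°
edge 0: e_0 = (+1.62, -0.06);  n_0 = (-0.0370, -0.9993)
edge 3: e_3 = (+0.16, -6.01);  n_3 = (-0.9996, -0.0266)
∠(n_0, n_3) = 86.35°
δ = |180° − 86.35°| = 93.65°
93.65° > 2α = 33.40°  →  invalid

δ = 93.65°, invalid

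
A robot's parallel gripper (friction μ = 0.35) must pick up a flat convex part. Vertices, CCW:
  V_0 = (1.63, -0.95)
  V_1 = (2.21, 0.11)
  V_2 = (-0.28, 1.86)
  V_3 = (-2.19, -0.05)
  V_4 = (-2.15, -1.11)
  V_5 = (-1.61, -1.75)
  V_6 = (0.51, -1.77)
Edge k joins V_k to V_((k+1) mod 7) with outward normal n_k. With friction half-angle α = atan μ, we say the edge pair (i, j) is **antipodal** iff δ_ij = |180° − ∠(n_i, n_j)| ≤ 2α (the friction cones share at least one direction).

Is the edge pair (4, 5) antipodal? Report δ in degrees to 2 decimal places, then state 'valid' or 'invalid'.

δ = 130.70°, invalid

α = atan 0.35 = 19.29°;  2α = 38.58°
edge 4: e_4 = (+0.54, -0.64);  n_4 = (-0.7643, -0.6449)
edge 5: e_5 = (+2.12, -0.02);  n_5 = (-0.0094, -1.0000)
∠(n_4, n_5) = 49.30°
δ = |180° − 49.30°| = 130.70°
130.70° > 2α = 38.58°  →  invalid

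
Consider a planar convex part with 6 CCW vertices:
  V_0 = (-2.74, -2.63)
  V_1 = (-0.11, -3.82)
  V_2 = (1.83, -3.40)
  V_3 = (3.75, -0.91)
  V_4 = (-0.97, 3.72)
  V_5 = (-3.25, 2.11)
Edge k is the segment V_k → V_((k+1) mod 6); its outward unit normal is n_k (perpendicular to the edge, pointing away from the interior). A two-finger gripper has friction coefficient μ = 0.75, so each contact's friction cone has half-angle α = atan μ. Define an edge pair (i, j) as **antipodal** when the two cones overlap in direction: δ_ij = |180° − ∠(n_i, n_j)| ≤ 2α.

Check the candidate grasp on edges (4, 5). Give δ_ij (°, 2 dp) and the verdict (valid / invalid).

α = atan 0.75 = 36.87°;  2α = 73.74°
edge 4: e_4 = (-2.28, -1.61);  n_4 = (-0.5768, +0.8169)
edge 5: e_5 = (+0.51, -4.74);  n_5 = (-0.9943, -0.1070)
∠(n_4, n_5) = 60.91°
δ = |180° − 60.91°| = 119.09°
119.09° > 2α = 73.74°  →  invalid

δ = 119.09°, invalid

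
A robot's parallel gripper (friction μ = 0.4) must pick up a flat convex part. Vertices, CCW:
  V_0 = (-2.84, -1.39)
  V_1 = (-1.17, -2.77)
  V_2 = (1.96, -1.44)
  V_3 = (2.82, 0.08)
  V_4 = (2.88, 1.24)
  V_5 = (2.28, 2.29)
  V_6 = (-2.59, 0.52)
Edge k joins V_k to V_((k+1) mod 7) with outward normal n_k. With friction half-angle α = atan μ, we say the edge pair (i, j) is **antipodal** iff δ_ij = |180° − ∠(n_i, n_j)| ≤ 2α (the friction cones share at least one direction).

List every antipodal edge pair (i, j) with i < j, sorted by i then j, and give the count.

α = atan 0.4 = 21.80°;  2α = 43.60°
n_0 = (-0.6370, -0.7709)
n_1 = (+0.3911, -0.9204)
n_2 = (+0.8703, -0.4924)
n_3 = (+0.9987, -0.0517)
n_4 = (+0.8682, +0.4961)
n_5 = (-0.3416, +0.9398)
n_6 = (-0.9915, +0.1298)
  (0,1): δ = 117.41°  ·
  (0,2): δ = 79.93°  ·
  (0,3): δ = 53.39°  ·
  (0,4): δ = 20.69°  ✓
  (0,5): δ = 59.54°  ·
  (0,6): δ = 122.11°  ·
  (1,2): δ = 142.52°  ·
  (1,3): δ = 115.98°  ·
  (1,4): δ = 83.28°  ·
  (1,5): δ = 3.05°  ✓
  (1,6): δ = 59.52°  ·
  (2,3): δ = 153.46°  ·
  (2,4): δ = 120.75°  ·
  (2,5): δ = 40.53°  ✓
  (2,6): δ = 22.04°  ✓
  (3,4): δ = 147.29°  ·
  (3,5): δ = 67.07°  ·
  (3,6): δ = 4.50°  ✓
  (4,5): δ = 99.77°  ·
  (4,6): δ = 37.20°  ✓
  (5,6): δ = 117.43°  ·
antipodal pairs: 6

count = 6; pairs: (0,4), (1,5), (2,5), (2,6), (3,6), (4,6)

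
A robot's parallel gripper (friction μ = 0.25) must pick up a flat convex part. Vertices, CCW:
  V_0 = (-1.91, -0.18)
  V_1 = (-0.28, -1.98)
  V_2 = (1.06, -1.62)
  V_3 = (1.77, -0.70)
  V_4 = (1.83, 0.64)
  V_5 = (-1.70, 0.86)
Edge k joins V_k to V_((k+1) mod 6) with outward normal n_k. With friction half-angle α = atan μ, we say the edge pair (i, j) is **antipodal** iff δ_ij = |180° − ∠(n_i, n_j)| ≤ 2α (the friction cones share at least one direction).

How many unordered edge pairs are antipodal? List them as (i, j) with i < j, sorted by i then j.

count = 3; pairs: (1,4), (2,5), (3,5)

α = atan 0.25 = 14.04°;  2α = 28.07°
n_0 = (-0.7412, -0.6712)
n_1 = (+0.2595, -0.9658)
n_2 = (+0.7917, -0.6110)
n_3 = (+0.9990, -0.0447)
n_4 = (+0.0622, +0.9981)
n_5 = (-0.9802, +0.1979)
  (0,1): δ = 117.12°  ·
  (0,2): δ = 79.82°  ·
  (0,3): δ = 44.73°  ·
  (0,4): δ = 44.27°  ·
  (0,5): δ = 126.42°  ·
  (1,2): δ = 142.70°  ·
  (1,3): δ = 107.60°  ·
  (1,4): δ = 18.60°  ✓
  (1,5): δ = 63.55°  ·
  (2,3): δ = 144.90°  ·
  (2,4): δ = 55.91°  ·
  (2,5): δ = 26.24°  ✓
  (3,4): δ = 91.00°  ·
  (3,5): δ = 8.85°  ✓
  (4,5): δ = 97.85°  ·
antipodal pairs: 3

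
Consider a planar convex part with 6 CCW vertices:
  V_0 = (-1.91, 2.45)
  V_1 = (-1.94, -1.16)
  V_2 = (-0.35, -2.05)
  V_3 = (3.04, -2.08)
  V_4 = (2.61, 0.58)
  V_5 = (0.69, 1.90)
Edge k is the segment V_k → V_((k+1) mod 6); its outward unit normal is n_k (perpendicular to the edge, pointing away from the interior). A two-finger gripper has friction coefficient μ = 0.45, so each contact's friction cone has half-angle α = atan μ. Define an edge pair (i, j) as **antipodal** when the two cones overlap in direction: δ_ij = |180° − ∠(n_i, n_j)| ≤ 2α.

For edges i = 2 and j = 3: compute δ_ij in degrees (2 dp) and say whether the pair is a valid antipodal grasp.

δ = 80.31°, invalid

α = atan 0.45 = 24.23°;  2α = 48.46°
edge 2: e_2 = (+3.39, -0.03);  n_2 = (-0.0088, -1.0000)
edge 3: e_3 = (-0.43, +2.66);  n_3 = (+0.9872, +0.1596)
∠(n_2, n_3) = 99.69°
δ = |180° − 99.69°| = 80.31°
80.31° > 2α = 48.46°  →  invalid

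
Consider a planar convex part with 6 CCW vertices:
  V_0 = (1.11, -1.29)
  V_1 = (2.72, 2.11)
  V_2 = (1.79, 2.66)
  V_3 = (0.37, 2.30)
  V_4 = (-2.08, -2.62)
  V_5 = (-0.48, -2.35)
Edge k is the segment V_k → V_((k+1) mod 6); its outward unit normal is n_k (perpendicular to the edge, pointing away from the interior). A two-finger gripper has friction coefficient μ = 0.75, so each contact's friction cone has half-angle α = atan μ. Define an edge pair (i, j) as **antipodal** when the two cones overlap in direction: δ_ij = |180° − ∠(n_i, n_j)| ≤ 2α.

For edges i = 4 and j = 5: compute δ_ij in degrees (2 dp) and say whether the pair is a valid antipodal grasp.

δ = 155.89°, invalid

α = atan 0.75 = 36.87°;  2α = 73.74°
edge 4: e_4 = (+1.60, +0.27);  n_4 = (+0.1664, -0.9861)
edge 5: e_5 = (+1.59, +1.06);  n_5 = (+0.5547, -0.8321)
∠(n_4, n_5) = 24.11°
δ = |180° − 24.11°| = 155.89°
155.89° > 2α = 73.74°  →  invalid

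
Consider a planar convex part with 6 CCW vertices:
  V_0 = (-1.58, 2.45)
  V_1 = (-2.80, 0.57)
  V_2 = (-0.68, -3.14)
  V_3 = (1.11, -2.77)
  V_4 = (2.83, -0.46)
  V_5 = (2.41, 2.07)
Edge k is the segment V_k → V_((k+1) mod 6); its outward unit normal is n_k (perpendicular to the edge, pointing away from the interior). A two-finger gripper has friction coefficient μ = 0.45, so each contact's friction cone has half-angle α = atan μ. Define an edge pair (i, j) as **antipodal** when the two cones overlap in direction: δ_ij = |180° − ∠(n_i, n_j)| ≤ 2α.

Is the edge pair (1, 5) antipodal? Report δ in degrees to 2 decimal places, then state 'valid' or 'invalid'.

δ = 54.81°, invalid

α = atan 0.45 = 24.23°;  2α = 48.46°
edge 1: e_1 = (+2.12, -3.71);  n_1 = (-0.8682, -0.4961)
edge 5: e_5 = (-3.99, +0.38);  n_5 = (+0.0948, +0.9955)
∠(n_1, n_5) = 125.19°
δ = |180° − 125.19°| = 54.81°
54.81° > 2α = 48.46°  →  invalid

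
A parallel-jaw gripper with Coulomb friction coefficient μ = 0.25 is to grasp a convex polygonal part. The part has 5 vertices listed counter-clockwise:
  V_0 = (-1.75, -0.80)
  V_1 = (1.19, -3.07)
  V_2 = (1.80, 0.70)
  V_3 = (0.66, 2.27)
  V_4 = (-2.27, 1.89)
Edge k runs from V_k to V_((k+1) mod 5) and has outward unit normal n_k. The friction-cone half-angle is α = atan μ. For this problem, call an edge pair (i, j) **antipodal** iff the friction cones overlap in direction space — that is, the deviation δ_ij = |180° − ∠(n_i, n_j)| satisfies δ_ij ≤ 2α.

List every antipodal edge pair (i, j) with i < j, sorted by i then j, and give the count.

α = atan 0.25 = 14.04°;  2α = 28.07°
n_0 = (-0.6111, -0.7915)
n_1 = (+0.9872, -0.1597)
n_2 = (+0.8092, +0.5876)
n_3 = (-0.1286, +0.9917)
n_4 = (-0.9818, -0.1898)
  (0,1): δ = 61.52°  ·
  (0,2): δ = 16.34°  ✓
  (0,3): δ = 45.06°  ·
  (0,4): δ = 138.61°  ·
  (1,2): δ = 134.83°  ·
  (1,3): δ = 73.42°  ·
  (1,4): δ = 20.13°  ✓
  (2,3): δ = 118.59°  ·
  (2,4): δ = 25.04°  ✓
  (3,4): δ = 86.45°  ·
antipodal pairs: 3

count = 3; pairs: (0,2), (1,4), (2,4)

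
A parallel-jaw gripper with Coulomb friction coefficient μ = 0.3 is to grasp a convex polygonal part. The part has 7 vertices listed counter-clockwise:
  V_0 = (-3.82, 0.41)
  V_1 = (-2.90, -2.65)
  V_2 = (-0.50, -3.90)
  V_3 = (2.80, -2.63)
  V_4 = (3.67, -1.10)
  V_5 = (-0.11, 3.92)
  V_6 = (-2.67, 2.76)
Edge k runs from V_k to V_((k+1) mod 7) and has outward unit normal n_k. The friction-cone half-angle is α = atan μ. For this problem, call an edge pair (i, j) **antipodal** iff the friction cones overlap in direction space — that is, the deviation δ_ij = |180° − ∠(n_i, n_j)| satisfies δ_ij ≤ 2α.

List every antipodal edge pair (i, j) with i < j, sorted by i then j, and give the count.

count = 4; pairs: (0,4), (1,4), (2,5), (3,6)

α = atan 0.3 = 16.70°;  2α = 33.40°
n_0 = (-0.9577, -0.2879)
n_1 = (-0.4619, -0.8869)
n_2 = (+0.3592, -0.9333)
n_3 = (+0.8693, -0.4943)
n_4 = (+0.7989, +0.6015)
n_5 = (-0.4127, +0.9109)
n_6 = (-0.8982, +0.4396)
  (0,1): δ = 134.25°  ·
  (0,2): δ = 85.68°  ·
  (0,3): δ = 46.36°  ·
  (0,4): δ = 20.25°  ✓
  (0,5): δ = 97.64°  ·
  (0,6): δ = 137.19°  ·
  (1,2): δ = 131.44°  ·
  (1,3): δ = 92.11°  ·
  (1,4): δ = 25.51°  ✓
  (1,5): δ = 51.89°  ·
  (1,6): δ = 91.44°  ·
  (2,3): δ = 140.67°  ·
  (2,4): δ = 74.07°  ·
  (2,5): δ = 3.33°  ✓
  (2,6): δ = 42.88°  ·
  (3,4): δ = 113.40°  ·
  (3,5): δ = 36.00°  ·
  (3,6): δ = 3.55°  ✓
  (4,5): δ = 102.60°  ·
  (4,6): δ = 63.05°  ·
  (5,6): δ = 140.45°  ·
antipodal pairs: 4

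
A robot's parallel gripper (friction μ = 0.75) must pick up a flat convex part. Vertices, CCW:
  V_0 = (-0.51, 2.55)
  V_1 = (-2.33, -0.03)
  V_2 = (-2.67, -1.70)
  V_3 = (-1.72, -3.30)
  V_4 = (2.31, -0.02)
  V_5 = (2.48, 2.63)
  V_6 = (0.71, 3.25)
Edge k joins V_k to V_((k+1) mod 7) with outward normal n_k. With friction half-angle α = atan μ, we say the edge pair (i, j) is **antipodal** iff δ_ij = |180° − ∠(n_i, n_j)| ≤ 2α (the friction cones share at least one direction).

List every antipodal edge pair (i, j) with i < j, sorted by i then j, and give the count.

count = 9; pairs: (0,3), (0,4), (1,3), (1,4), (2,4), (2,5), (3,5), (3,6), (4,6)

α = atan 0.75 = 36.87°;  2α = 73.74°
n_0 = (-0.8171, +0.5764)
n_1 = (-0.9799, +0.1995)
n_2 = (-0.8599, -0.5105)
n_3 = (+0.6312, -0.7756)
n_4 = (+0.9979, -0.0640)
n_5 = (+0.3306, +0.9438)
n_6 = (-0.4977, +0.8674)
  (0,1): δ = 156.31°  ·
  (0,2): δ = 114.10°  ·
  (0,3): δ = 15.66°  ✓
  (0,4): δ = 31.53°  ✓
  (0,5): δ = 105.90°  ·
  (0,6): δ = 155.05°  ·
  (1,2): δ = 137.79°  ·
  (1,3): δ = 39.35°  ✓
  (1,4): δ = 7.84°  ✓
  (1,5): δ = 82.20°  ·
  (1,6): δ = 131.35°  ·
  (2,3): δ = 81.56°  ·
  (2,4): δ = 34.37°  ✓
  (2,5): δ = 40.00°  ✓
  (2,6): δ = 89.15°  ·
  (3,4): δ = 132.81°  ·
  (3,5): δ = 58.45°  ✓
  (3,6): δ = 9.30°  ✓
  (4,5): δ = 105.63°  ·
  (4,6): δ = 56.48°  ✓
  (5,6): δ = 130.85°  ·
antipodal pairs: 9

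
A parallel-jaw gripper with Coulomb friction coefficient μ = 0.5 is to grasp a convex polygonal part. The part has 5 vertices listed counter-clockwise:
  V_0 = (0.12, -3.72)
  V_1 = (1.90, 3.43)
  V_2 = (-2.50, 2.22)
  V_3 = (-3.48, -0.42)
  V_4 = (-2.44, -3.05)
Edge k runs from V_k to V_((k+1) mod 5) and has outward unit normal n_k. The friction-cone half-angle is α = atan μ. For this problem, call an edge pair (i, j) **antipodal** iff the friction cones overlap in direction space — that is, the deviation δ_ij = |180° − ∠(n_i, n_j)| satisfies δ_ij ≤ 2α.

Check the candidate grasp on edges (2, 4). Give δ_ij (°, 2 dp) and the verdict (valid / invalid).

α = atan 0.5 = 26.57°;  2α = 53.13°
edge 2: e_2 = (-0.98, -2.64);  n_2 = (-0.9375, +0.3480)
edge 4: e_4 = (+2.56, -0.67);  n_4 = (-0.2532, -0.9674)
∠(n_2, n_4) = 95.70°
δ = |180° − 95.70°| = 84.30°
84.30° > 2α = 53.13°  →  invalid

δ = 84.30°, invalid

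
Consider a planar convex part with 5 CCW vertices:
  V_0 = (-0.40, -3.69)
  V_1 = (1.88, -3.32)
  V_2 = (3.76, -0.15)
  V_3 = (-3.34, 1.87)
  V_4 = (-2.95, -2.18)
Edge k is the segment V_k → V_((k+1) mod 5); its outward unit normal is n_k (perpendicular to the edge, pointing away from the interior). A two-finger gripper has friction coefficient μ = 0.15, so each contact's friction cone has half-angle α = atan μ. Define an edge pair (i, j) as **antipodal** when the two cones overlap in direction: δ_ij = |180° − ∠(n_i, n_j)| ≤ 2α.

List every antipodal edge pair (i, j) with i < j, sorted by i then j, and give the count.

α = atan 0.15 = 8.53°;  2α = 17.06°
n_0 = (+0.1602, -0.9871)
n_1 = (+0.8601, -0.5101)
n_2 = (+0.2736, +0.9618)
n_3 = (-0.9954, -0.0959)
n_4 = (-0.5095, -0.8605)
  (0,1): δ = 129.89°  ·
  (0,2): δ = 25.10°  ·
  (0,3): δ = 86.28°  ·
  (0,4): δ = 140.15°  ·
  (1,2): δ = 75.21°  ·
  (1,3): δ = 36.17°  ·
  (1,4): δ = 90.04°  ·
  (2,3): δ = 68.62°  ·
  (2,4): δ = 14.75°  ✓
  (3,4): δ = 126.13°  ·
antipodal pairs: 1

count = 1; pairs: (2,4)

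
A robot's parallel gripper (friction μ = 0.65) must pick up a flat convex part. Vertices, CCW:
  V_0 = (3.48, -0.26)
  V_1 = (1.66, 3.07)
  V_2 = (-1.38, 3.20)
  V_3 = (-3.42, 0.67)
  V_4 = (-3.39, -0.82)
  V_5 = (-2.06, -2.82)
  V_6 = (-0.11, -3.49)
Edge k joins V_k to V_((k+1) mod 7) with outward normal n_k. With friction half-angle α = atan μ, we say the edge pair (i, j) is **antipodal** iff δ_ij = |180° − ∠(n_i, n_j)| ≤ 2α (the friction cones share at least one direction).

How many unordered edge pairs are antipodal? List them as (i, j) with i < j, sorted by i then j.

α = atan 0.65 = 33.02°;  2α = 66.05°
n_0 = (+0.8775, +0.4796)
n_1 = (+0.0427, +0.9991)
n_2 = (-0.7785, +0.6277)
n_3 = (-0.9998, -0.0201)
n_4 = (-0.8327, -0.5537)
n_5 = (-0.3249, -0.9457)
n_6 = (+0.6689, -0.7434)
  (0,1): δ = 121.11°  ·
  (0,2): δ = 67.54°  ·
  (0,3): δ = 27.51°  ✓
  (0,4): δ = 4.97°  ✓
  (0,5): δ = 42.38°  ✓
  (0,6): δ = 103.32°  ·
  (1,2): δ = 126.43°  ·
  (1,3): δ = 86.40°  ·
  (1,4): δ = 53.93°  ✓
  (1,5): δ = 16.51°  ✓
  (1,6): δ = 44.43°  ✓
  (2,3): δ = 139.97°  ·
  (2,4): δ = 107.50°  ·
  (2,5): δ = 70.08°  ·
  (2,6): δ = 9.14°  ✓
  (3,4): δ = 147.53°  ·
  (3,5): δ = 110.12°  ·
  (3,6): δ = 49.18°  ✓
  (4,5): δ = 142.59°  ·
  (4,6): δ = 81.65°  ·
  (5,6): δ = 119.06°  ·
antipodal pairs: 8

count = 8; pairs: (0,3), (0,4), (0,5), (1,4), (1,5), (1,6), (2,6), (3,6)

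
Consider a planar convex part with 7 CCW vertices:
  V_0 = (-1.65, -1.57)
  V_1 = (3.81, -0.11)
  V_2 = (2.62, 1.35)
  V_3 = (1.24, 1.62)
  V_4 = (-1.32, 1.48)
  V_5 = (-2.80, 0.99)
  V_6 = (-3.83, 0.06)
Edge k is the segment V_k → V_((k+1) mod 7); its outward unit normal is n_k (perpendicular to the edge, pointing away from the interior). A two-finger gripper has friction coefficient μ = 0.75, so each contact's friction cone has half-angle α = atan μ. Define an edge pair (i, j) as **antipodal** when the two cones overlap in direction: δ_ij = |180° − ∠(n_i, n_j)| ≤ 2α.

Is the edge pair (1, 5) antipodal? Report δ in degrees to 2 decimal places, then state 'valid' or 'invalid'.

δ = 87.10°, invalid

α = atan 0.75 = 36.87°;  2α = 73.74°
edge 1: e_1 = (-1.19, +1.46);  n_1 = (+0.7751, +0.6318)
edge 5: e_5 = (-1.03, -0.93);  n_5 = (-0.6702, +0.7422)
∠(n_1, n_5) = 92.90°
δ = |180° − 92.90°| = 87.10°
87.10° > 2α = 73.74°  →  invalid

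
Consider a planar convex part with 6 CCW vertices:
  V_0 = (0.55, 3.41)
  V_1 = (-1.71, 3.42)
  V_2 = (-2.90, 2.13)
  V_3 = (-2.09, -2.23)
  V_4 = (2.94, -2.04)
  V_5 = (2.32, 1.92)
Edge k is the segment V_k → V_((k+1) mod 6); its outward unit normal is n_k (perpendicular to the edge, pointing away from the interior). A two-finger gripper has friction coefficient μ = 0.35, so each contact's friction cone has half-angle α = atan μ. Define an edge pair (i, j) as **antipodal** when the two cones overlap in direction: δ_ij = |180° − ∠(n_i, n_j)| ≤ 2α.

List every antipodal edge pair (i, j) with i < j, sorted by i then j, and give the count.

count = 2; pairs: (0,3), (2,4)

α = atan 0.35 = 19.29°;  2α = 38.58°
n_0 = (+0.0044, +1.0000)
n_1 = (-0.7350, +0.6780)
n_2 = (-0.9832, -0.1827)
n_3 = (+0.0377, -0.9993)
n_4 = (+0.9880, +0.1547)
n_5 = (+0.6440, +0.7650)
  (0,1): δ = 132.44°  ·
  (0,2): δ = 79.22°  ·
  (0,3): δ = 2.42°  ✓
  (0,4): δ = 99.15°  ·
  (0,5): δ = 140.16°  ·
  (1,2): δ = 126.78°  ·
  (1,3): δ = 45.15°  ·
  (1,4): δ = 51.59°  ·
  (1,5): δ = 92.60°  ·
  (2,3): δ = 98.36°  ·
  (2,4): δ = 1.63°  ✓
  (2,5): δ = 39.38°  ·
  (3,4): δ = 83.26°  ·
  (3,5): δ = 42.25°  ·
  (4,5): δ = 138.99°  ·
antipodal pairs: 2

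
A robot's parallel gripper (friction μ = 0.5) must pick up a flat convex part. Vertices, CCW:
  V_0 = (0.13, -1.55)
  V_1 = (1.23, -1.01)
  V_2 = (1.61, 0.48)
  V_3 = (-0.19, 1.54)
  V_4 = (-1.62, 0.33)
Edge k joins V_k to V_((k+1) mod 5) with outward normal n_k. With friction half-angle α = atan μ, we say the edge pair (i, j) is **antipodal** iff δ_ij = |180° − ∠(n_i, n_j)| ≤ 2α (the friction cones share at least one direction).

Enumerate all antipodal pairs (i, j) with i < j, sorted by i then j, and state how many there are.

α = atan 0.5 = 26.57°;  2α = 53.13°
n_0 = (+0.4407, -0.8977)
n_1 = (+0.9690, -0.2471)
n_2 = (+0.5074, +0.8617)
n_3 = (-0.6459, +0.7634)
n_4 = (-0.7320, -0.6813)
  (0,1): δ = 130.45°  ·
  (0,2): δ = 56.64°  ·
  (0,3): δ = 14.09°  ✓
  (0,4): δ = 106.80°  ·
  (1,2): δ = 106.19°  ·
  (1,3): δ = 35.46°  ✓
  (1,4): δ = 57.26°  ·
  (2,3): δ = 109.27°  ·
  (2,4): δ = 16.56°  ✓
  (3,4): δ = 87.29°  ·
antipodal pairs: 3

count = 3; pairs: (0,3), (1,3), (2,4)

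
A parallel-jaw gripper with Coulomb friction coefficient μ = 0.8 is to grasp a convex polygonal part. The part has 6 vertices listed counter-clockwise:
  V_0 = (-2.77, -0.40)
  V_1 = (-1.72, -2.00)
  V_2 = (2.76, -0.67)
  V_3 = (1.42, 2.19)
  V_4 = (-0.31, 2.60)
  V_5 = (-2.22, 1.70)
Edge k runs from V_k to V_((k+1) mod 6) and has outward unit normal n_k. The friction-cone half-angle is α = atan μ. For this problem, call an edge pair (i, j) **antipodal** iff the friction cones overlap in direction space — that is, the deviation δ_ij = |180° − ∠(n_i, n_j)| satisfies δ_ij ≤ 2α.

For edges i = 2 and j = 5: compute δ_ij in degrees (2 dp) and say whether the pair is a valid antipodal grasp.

δ = 39.78°, valid

α = atan 0.8 = 38.66°;  2α = 77.32°
edge 2: e_2 = (-1.34, +2.86);  n_2 = (+0.9055, +0.4243)
edge 5: e_5 = (-0.55, -2.10);  n_5 = (-0.9674, +0.2534)
∠(n_2, n_5) = 140.22°
δ = |180° − 140.22°| = 39.78°
39.78° ≤ 2α = 77.32°  →  valid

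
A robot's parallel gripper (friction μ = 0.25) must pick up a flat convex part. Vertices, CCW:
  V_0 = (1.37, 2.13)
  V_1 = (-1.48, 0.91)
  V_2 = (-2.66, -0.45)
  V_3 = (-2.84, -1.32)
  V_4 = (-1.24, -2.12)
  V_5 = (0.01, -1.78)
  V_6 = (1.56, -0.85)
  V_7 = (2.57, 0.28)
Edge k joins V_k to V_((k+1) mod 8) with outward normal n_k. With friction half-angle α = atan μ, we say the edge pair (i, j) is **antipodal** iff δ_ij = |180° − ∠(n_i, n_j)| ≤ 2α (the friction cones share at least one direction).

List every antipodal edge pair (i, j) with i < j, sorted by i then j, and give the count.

α = atan 0.25 = 14.04°;  2α = 28.07°
n_0 = (-0.3935, +0.9193)
n_1 = (-0.7553, +0.6554)
n_2 = (-0.9793, +0.2026)
n_3 = (-0.4472, -0.8944)
n_4 = (+0.2625, -0.9649)
n_5 = (+0.5145, -0.8575)
n_6 = (+0.7456, -0.6664)
n_7 = (+0.8390, +0.5442)
  (0,1): δ = 154.12°  ·
  (0,2): δ = 124.86°  ·
  (0,3): δ = 49.74°  ·
  (0,4): δ = 7.96°  ✓
  (0,5): δ = 7.79°  ✓
  (0,6): δ = 25.04°  ✓
  (0,7): δ = 99.80°  ·
  (1,2): δ = 150.74°  ·
  (1,3): δ = 75.62°  ·
  (1,4): δ = 33.84°  ·
  (1,5): δ = 18.09°  ✓
  (1,6): δ = 0.84°  ✓
  (1,7): δ = 73.92°  ·
  (2,3): δ = 104.88°  ·
  (2,4): δ = 63.09°  ·
  (2,5): δ = 47.35°  ·
  (2,6): δ = 30.10°  ·
  (2,7): δ = 44.66°  ·
  (3,4): δ = 138.22°  ·
  (3,5): δ = 122.47°  ·
  (3,6): δ = 105.23°  ·
  (3,7): δ = 30.47°  ·
  (4,5): δ = 164.25°  ·
  (4,6): δ = 147.01°  ·
  (4,7): δ = 72.25°  ·
  (5,6): δ = 162.75°  ·
  (5,7): δ = 87.99°  ·
  (6,7): δ = 105.24°  ·
antipodal pairs: 5

count = 5; pairs: (0,4), (0,5), (0,6), (1,5), (1,6)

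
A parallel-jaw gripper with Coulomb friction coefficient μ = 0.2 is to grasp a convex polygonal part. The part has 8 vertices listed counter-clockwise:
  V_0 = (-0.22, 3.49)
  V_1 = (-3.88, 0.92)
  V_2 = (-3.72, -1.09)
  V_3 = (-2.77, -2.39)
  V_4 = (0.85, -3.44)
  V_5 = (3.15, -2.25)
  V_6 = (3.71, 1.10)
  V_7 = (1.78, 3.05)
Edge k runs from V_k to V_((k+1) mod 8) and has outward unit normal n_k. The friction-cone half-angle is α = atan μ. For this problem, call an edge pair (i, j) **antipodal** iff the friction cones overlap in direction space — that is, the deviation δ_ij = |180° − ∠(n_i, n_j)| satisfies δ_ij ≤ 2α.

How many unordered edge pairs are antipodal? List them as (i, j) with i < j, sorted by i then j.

count = 4; pairs: (0,4), (1,5), (2,6), (3,7)

α = atan 0.2 = 11.31°;  2α = 22.62°
n_0 = (-0.5747, +0.8184)
n_1 = (-0.9968, -0.0794)
n_2 = (-0.8074, -0.5900)
n_3 = (-0.2786, -0.9604)
n_4 = (+0.4595, -0.8882)
n_5 = (+0.9863, -0.1649)
n_6 = (+0.7107, +0.7035)
n_7 = (+0.2149, +0.9766)
  (0,1): δ = 120.52°  ·
  (0,2): δ = 88.92°  ·
  (0,3): δ = 51.25°  ·
  (0,4): δ = 7.72°  ✓
  (0,5): δ = 45.43°  ·
  (0,6): δ = 99.63°  ·
  (0,7): δ = 132.52°  ·
  (1,2): δ = 148.39°  ·
  (1,3): δ = 110.73°  ·
  (1,4): δ = 67.19°  ·
  (1,5): δ = 14.04°  ✓
  (1,6): δ = 40.15°  ·
  (1,7): δ = 73.04°  ·
  (2,3): δ = 142.33°  ·
  (2,4): δ = 98.80°  ·
  (2,5): δ = 45.65°  ·
  (2,6): δ = 8.55°  ✓
  (2,7): δ = 41.43°  ·
  (3,4): δ = 136.47°  ·
  (3,5): δ = 83.31°  ·
  (3,6): δ = 29.12°  ·
  (3,7): δ = 3.77°  ✓
  (4,5): δ = 126.85°  ·
  (4,6): δ = 72.65°  ·
  (4,7): δ = 39.76°  ·
  (5,6): δ = 125.81°  ·
  (5,7): δ = 92.92°  ·
  (6,7): δ = 147.11°  ·
antipodal pairs: 4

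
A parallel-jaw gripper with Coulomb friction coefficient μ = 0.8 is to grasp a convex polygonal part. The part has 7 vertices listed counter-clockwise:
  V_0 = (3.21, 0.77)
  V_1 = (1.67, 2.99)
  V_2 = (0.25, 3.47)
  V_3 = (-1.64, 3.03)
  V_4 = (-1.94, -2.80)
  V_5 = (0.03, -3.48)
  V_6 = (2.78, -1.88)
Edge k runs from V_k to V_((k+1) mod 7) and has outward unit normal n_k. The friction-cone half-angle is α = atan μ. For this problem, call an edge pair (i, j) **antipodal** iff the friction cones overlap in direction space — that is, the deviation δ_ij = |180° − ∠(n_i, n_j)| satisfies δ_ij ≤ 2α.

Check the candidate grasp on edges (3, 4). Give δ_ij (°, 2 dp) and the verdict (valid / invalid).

α = atan 0.8 = 38.66°;  2α = 77.32°
edge 3: e_3 = (-0.30, -5.83);  n_3 = (-0.9987, +0.0514)
edge 4: e_4 = (+1.97, -0.68);  n_4 = (-0.3263, -0.9453)
∠(n_3, n_4) = 73.90°
δ = |180° − 73.90°| = 106.10°
106.10° > 2α = 77.32°  →  invalid

δ = 106.10°, invalid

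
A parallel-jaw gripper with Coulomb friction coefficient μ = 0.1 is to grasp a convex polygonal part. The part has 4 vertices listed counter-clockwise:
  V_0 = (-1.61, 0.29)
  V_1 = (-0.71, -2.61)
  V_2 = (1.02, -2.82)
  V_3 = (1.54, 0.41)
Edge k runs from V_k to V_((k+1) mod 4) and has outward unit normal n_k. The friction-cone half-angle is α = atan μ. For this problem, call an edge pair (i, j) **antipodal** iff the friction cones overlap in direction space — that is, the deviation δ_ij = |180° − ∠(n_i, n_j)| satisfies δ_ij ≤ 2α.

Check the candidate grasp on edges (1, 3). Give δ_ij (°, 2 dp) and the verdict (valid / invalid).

α = atan 0.1 = 5.71°;  2α = 11.42°
edge 1: e_1 = (+1.73, -0.21);  n_1 = (-0.1205, -0.9927)
edge 3: e_3 = (-3.15, -0.12);  n_3 = (-0.0381, +0.9993)
∠(n_1, n_3) = 170.90°
δ = |180° − 170.90°| = 9.10°
9.10° ≤ 2α = 11.42°  →  valid

δ = 9.10°, valid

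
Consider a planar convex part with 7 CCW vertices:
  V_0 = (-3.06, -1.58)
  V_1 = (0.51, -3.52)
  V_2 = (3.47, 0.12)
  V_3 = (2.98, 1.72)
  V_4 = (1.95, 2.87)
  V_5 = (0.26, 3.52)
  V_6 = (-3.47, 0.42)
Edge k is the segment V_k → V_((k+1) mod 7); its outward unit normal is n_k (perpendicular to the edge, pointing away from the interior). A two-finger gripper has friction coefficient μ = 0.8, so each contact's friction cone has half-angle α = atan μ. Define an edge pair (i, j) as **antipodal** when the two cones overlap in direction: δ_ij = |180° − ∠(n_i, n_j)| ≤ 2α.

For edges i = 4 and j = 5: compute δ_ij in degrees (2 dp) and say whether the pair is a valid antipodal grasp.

δ = 119.23°, invalid

α = atan 0.8 = 38.66°;  2α = 77.32°
edge 4: e_4 = (-1.69, +0.65);  n_4 = (+0.3590, +0.9333)
edge 5: e_5 = (-3.73, -3.10);  n_5 = (-0.6392, +0.7691)
∠(n_4, n_5) = 60.77°
δ = |180° − 60.77°| = 119.23°
119.23° > 2α = 77.32°  →  invalid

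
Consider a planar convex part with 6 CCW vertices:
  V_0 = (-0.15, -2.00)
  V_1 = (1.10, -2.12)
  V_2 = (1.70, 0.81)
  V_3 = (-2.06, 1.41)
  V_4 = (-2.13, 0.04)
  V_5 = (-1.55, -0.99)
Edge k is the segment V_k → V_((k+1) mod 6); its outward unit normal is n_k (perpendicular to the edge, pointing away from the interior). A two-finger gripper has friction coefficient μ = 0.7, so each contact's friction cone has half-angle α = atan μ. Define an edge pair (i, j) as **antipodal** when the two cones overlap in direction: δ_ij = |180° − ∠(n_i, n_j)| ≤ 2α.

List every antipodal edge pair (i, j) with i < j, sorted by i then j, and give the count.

count = 6; pairs: (0,2), (1,3), (1,4), (1,5), (2,4), (2,5)

α = atan 0.7 = 34.99°;  2α = 69.98°
n_0 = (-0.0956, -0.9954)
n_1 = (+0.9797, -0.2006)
n_2 = (+0.1576, +0.9875)
n_3 = (-0.9987, +0.0510)
n_4 = (-0.8713, -0.4907)
n_5 = (-0.5851, -0.8110)
  (0,1): δ = 96.09°  ·
  (0,2): δ = 3.58°  ✓
  (0,3): δ = 92.56°  ·
  (0,4): δ = 124.87°  ·
  (0,5): δ = 149.68°  ·
  (1,2): δ = 87.49°  ·
  (1,3): δ = 8.65°  ✓
  (1,4): δ = 40.96°  ✓
  (1,5): δ = 65.77°  ✓
  (2,3): δ = 83.86°  ·
  (2,4): δ = 51.55°  ✓
  (2,5): δ = 26.74°  ✓
  (3,4): δ = 147.69°  ·
  (3,5): δ = 122.88°  ·
  (4,5): δ = 155.19°  ·
antipodal pairs: 6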